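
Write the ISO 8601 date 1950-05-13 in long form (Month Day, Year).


ISO 1950-05-13 parses as year=1950, month=05, day=13
Month 5 -> May

May 13, 1950


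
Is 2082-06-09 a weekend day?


Anchor: Jan 1, 2082. With p = 2082 - 1 = 2081: (p + p//4 - p//100 + p//400) mod 7 = (2081 + 520 - 20 + 5) mod 7 = 2586 mod 7 = 3 -> Thursday (Mon=0 ... Sun=6)
Day of year: 160; offset = 159
Weekday index = (3 + 159) mod 7 = 1 -> Tuesday
Weekend days: Saturday, Sunday

No


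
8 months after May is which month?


May is month 5
5 + 8 = 13; wrap: 13 - 12 = 1

January


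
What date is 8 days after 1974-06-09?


Start: 1974-06-09, add 8 days
June 1974 has 30 days; 9 + 8 = 17 stays within June

Result: 1974-06-17


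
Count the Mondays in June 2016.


June 2016 has 30 days
Anchor: Jan 1, 2016. With p = 2016 - 1 = 2015: (p + p//4 - p//100 + p//400) mod 7 = (2015 + 503 - 20 + 5) mod 7 = 2503 mod 7 = 4 -> Friday (Mon=0 ... Sun=6)
Days before June (Jan-May): 152; June 1 index = (4 + 152) mod 7 = 2 -> Wednesday
First Monday is June 6
Mondays: 6, 13, 20, 27

4 Mondays


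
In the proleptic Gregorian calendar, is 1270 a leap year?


Gregorian leap year rule: divisible by 4, but not by 100, unless also by 400.
1270 is not divisible by 4 -> not a leap year

No


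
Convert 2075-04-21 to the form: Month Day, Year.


ISO 2075-04-21 parses as year=2075, month=04, day=21
Month 4 -> April

April 21, 2075


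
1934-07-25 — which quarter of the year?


Month: July (month 7)
Q1: Jan-Mar, Q2: Apr-Jun, Q3: Jul-Sep, Q4: Oct-Dec

Q3


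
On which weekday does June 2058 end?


June 2058 has 30 days
Anchor: Jan 1, 2058. With p = 2058 - 1 = 2057: (p + p//4 - p//100 + p//400) mod 7 = (2057 + 514 - 20 + 5) mod 7 = 2556 mod 7 = 1 -> Tuesday (Mon=0 ... Sun=6)
Days before June (Jan-May): 151; June 1 index = (1 + 151) mod 7 = 5 -> Saturday
Last day offset: 30 - 1 = 29 days
Weekday index = (5 + 29) mod 7 = 6

Sunday, June 30


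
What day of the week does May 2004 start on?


Target: May 1, 2004
Anchor: Jan 1, 2004. With p = 2004 - 1 = 2003: (p + p//4 - p//100 + p//400) mod 7 = (2003 + 500 - 20 + 5) mod 7 = 2488 mod 7 = 3 -> Thursday (Mon=0 ... Sun=6)
Days before May (Jan-Apr): 121 days
Weekday index = (3 + 121) mod 7 = 5

Saturday


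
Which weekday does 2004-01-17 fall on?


Date: January 17, 2004
Anchor: Jan 1, 2004. With p = 2004 - 1 = 2003: (p + p//4 - p//100 + p//400) mod 7 = (2003 + 500 - 20 + 5) mod 7 = 2488 mod 7 = 3 -> Thursday (Mon=0 ... Sun=6)
Days into year = 17 - 1 = 16
Weekday index = (3 + 16) mod 7 = 5

Day of the week: Saturday


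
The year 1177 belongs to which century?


Century = (year - 1) // 100 + 1
= (1177 - 1) // 100 + 1
= 1176 // 100 + 1
= 11 + 1

12th century


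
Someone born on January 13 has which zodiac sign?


Date: January 13
Conventional tropical zodiac dates: Capricorn from December 22 onward; Aquarius starts January 20
January 13 falls within the Capricorn range

Capricorn


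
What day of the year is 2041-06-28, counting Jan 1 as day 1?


Date: June 28, 2041
Days in months 1 through 5: 151
Plus 28 days in June

Day of year: 179


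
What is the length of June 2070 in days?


June 2070

30 days


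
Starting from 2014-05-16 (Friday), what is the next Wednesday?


Current: Friday
Target: Wednesday
Days ahead: 5

Next Wednesday: 2014-05-21


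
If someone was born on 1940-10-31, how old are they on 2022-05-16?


Birth: 1940-10-31
Reference: 2022-05-16
Year difference: 2022 - 1940 = 82
Birthday not yet reached in 2022, subtract 1

81 years old


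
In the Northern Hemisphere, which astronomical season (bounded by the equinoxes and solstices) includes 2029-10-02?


Date: October 2
Astronomical Autumn (approx.; exact equinox/solstice day varies by year): September 22 to December 20
October 2 falls within the Autumn window

Autumn


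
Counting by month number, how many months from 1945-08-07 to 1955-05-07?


From August 1945 to May 1955
10 years * 12 = 120 months, minus 3 months = 117

117 months


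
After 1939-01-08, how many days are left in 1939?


Day of year: 8 of 365
Remaining = 365 - 8

357 days


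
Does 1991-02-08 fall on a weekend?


Anchor: Jan 1, 1991. With p = 1991 - 1 = 1990: (p + p//4 - p//100 + p//400) mod 7 = (1990 + 497 - 19 + 4) mod 7 = 2472 mod 7 = 1 -> Tuesday (Mon=0 ... Sun=6)
Day of year: 39; offset = 38
Weekday index = (1 + 38) mod 7 = 4 -> Friday
Weekend days: Saturday, Sunday

No


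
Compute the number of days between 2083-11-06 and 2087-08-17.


From 2083-11-06 to 2087-08-17
2083-11-06: days before November = 31 + 28 + 31 + 30 + 31 + 30 + 31 + 31 + 30 + 31 = 304 (2083 is not a leap year); day of year = 304 + 6 = 310
2087-08-17: days before August = 31 + 28 + 31 + 30 + 31 + 30 + 31 = 212 (2087 is not a leap year); day of year = 212 + 17 = 229
Rest of 2083: 365 - 310 = 55
Full years 2084 (366), 2085 (365), 2086 (365): 1096
Total = 55 + 1096 + 229 = 1380

1380 days


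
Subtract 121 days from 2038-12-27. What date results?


Start: 2038-12-27, subtract 121 days
Back 27 days from December 27 reaches November 30, 2038 -> 94 left
November 2038 has 30 days -> back to October 31, 2038 -> 64 left
October 2038 has 31 days -> back to September 30, 2038 -> 33 left
September 2038 has 30 days -> back to August 31, 2038 -> 3 left
August 2038: 31 - 3 = 28 -> lands on August 28

Result: 2038-08-28


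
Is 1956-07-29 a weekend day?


Anchor: Jan 1, 1956. With p = 1956 - 1 = 1955: (p + p//4 - p//100 + p//400) mod 7 = (1955 + 488 - 19 + 4) mod 7 = 2428 mod 7 = 6 -> Sunday (Mon=0 ... Sun=6)
Day of year: 211; offset = 210
Weekday index = (6 + 210) mod 7 = 6 -> Sunday
Weekend days: Saturday, Sunday

Yes


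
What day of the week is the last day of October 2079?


October 2079 has 31 days
Anchor: Jan 1, 2079. With p = 2079 - 1 = 2078: (p + p//4 - p//100 + p//400) mod 7 = (2078 + 519 - 20 + 5) mod 7 = 2582 mod 7 = 6 -> Sunday (Mon=0 ... Sun=6)
Days before October (Jan-Sep): 273; October 1 index = (6 + 273) mod 7 = 6 -> Sunday
Last day offset: 31 - 1 = 30 days
Weekday index = (6 + 30) mod 7 = 1

Tuesday, October 31


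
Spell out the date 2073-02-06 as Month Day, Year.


ISO 2073-02-06 parses as year=2073, month=02, day=06
Month 2 -> February

February 6, 2073


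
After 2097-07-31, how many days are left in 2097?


Day of year: 212 of 365
Remaining = 365 - 212

153 days


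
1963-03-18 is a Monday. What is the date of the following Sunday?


Current: Monday
Target: Sunday
Days ahead: 6

Next Sunday: 1963-03-24


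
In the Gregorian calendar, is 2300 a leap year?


Gregorian leap year rule: divisible by 4, but not by 100, unless also by 400.
2300 is divisible by 100 but not 400 -> not a leap year

No


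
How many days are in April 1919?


April 1919

30 days


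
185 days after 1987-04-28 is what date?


Start: 1987-04-28, add 185 days
April 1987 has 30 days: 30 - 28 = 2 days to April 30 -> 183 left
May 1987 has 31 days -> 152 left
June 1987 has 30 days -> 122 left
July 1987 has 31 days -> 91 left
August 1987 has 31 days -> 60 left
September 1987 has 30 days -> 30 left
October 1987: 30 <= 31 -> lands on October 30

Result: 1987-10-30


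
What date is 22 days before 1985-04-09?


Start: 1985-04-09, subtract 22 days
Back 9 days from April 9 reaches March 31, 1985 -> 13 left
March 1985: 31 - 13 = 18 -> lands on March 18

Result: 1985-03-18


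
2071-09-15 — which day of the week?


Date: September 15, 2071
Anchor: Jan 1, 2071. With p = 2071 - 1 = 2070: (p + p//4 - p//100 + p//400) mod 7 = (2070 + 517 - 20 + 5) mod 7 = 2572 mod 7 = 3 -> Thursday (Mon=0 ... Sun=6)
Days before September (Jan-Aug): 243; offset = 243 + 15 - 1 = 257
Weekday index = (3 + 257) mod 7 = 1

Day of the week: Tuesday


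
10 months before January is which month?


January is month 1
1 - 10 = -9; wrap: -9 + 12 = 3

March


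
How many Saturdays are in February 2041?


February 2041 has 28 days
Anchor: Jan 1, 2041. With p = 2041 - 1 = 2040: (p + p//4 - p//100 + p//400) mod 7 = (2040 + 510 - 20 + 5) mod 7 = 2535 mod 7 = 1 -> Tuesday (Mon=0 ... Sun=6)
Days before February (Jan): 31; February 1 index = (1 + 31) mod 7 = 4 -> Friday
First Saturday is February 2
Saturdays: 2, 9, 16, 23

4 Saturdays


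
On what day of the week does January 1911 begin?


Target: January 1, 1911
Anchor: Jan 1, 1911. With p = 1911 - 1 = 1910: (p + p//4 - p//100 + p//400) mod 7 = (1910 + 477 - 19 + 4) mod 7 = 2372 mod 7 = 6 -> Sunday (Mon=0 ... Sun=6)
Offset from anchor: 0 days
Weekday index = (6 + 0) mod 7 = 6

Sunday


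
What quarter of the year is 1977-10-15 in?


Month: October (month 10)
Q1: Jan-Mar, Q2: Apr-Jun, Q3: Jul-Sep, Q4: Oct-Dec

Q4


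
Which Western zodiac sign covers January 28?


Date: January 28
Conventional tropical zodiac dates: Aquarius from January 20 onward; Pisces starts February 19
January 28 falls within the Aquarius range

Aquarius


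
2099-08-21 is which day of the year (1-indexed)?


Date: August 21, 2099
Days in months 1 through 7: 212
Plus 21 days in August

Day of year: 233


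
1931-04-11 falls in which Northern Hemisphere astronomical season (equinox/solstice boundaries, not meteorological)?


Date: April 11
Astronomical Spring (approx.; exact equinox/solstice day varies by year): March 20 to June 20
April 11 falls within the Spring window

Spring


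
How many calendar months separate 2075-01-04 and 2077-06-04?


From January 2075 to June 2077
2 years * 12 = 24 months, plus 5 months = 29

29 months


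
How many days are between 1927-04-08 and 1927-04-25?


From 1927-04-08 to 1927-04-25
1927-04-08: days before April = 31 + 28 + 31 = 90 (1927 is not a leap year); day of year = 90 + 8 = 98
1927-04-25: days before April = 31 + 28 + 31 = 90 (1927 is not a leap year); day of year = 90 + 25 = 115
Same year: 115 - 98 = 17

17 days


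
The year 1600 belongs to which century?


Century = (year - 1) // 100 + 1
= (1600 - 1) // 100 + 1
= 1599 // 100 + 1
= 15 + 1

16th century


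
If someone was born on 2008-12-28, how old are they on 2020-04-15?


Birth: 2008-12-28
Reference: 2020-04-15
Year difference: 2020 - 2008 = 12
Birthday not yet reached in 2020, subtract 1

11 years old


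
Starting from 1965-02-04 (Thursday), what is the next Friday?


Current: Thursday
Target: Friday
Days ahead: 1

Next Friday: 1965-02-05


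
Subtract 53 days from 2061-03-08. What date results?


Start: 2061-03-08, subtract 53 days
Back 8 days from March 8 reaches February 28, 2061 -> 45 left
February 2061 has 28 days -> back to January 31, 2061 -> 17 left
January 2061: 31 - 17 = 14 -> lands on January 14

Result: 2061-01-14


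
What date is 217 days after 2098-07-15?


Start: 2098-07-15, add 217 days
July 2098 has 31 days: 31 - 15 = 16 days to July 31 -> 201 left
August 2098 has 31 days -> 170 left
September 2098 has 30 days -> 140 left
October 2098 has 31 days -> 109 left
November 2098 has 30 days -> 79 left
December 2098 has 31 days -> 48 left
January 2099 has 31 days -> 17 left
February 2099: 17 <= 28 -> lands on February 17

Result: 2099-02-17


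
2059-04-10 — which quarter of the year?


Month: April (month 4)
Q1: Jan-Mar, Q2: Apr-Jun, Q3: Jul-Sep, Q4: Oct-Dec

Q2


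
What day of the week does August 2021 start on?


Target: August 1, 2021
Anchor: Jan 1, 2021. With p = 2021 - 1 = 2020: (p + p//4 - p//100 + p//400) mod 7 = (2020 + 505 - 20 + 5) mod 7 = 2510 mod 7 = 4 -> Friday (Mon=0 ... Sun=6)
Days before August (Jan-Jul): 212 days
Weekday index = (4 + 212) mod 7 = 6

Sunday


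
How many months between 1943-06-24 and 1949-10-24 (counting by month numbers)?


From June 1943 to October 1949
6 years * 12 = 72 months, plus 4 months = 76

76 months


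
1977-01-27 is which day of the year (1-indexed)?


Date: January 27, 1977
No months before January
Plus 27 days in January

Day of year: 27


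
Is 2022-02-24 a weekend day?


Anchor: Jan 1, 2022. With p = 2022 - 1 = 2021: (p + p//4 - p//100 + p//400) mod 7 = (2021 + 505 - 20 + 5) mod 7 = 2511 mod 7 = 5 -> Saturday (Mon=0 ... Sun=6)
Day of year: 55; offset = 54
Weekday index = (5 + 54) mod 7 = 3 -> Thursday
Weekend days: Saturday, Sunday

No


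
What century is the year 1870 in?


Century = (year - 1) // 100 + 1
= (1870 - 1) // 100 + 1
= 1869 // 100 + 1
= 18 + 1

19th century


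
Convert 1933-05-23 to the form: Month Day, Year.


ISO 1933-05-23 parses as year=1933, month=05, day=23
Month 5 -> May

May 23, 1933


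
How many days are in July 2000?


July 2000

31 days


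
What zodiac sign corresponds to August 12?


Date: August 12
Conventional tropical zodiac dates: Leo from July 23 onward; Virgo starts August 23
August 12 falls within the Leo range

Leo


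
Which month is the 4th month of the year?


Month 4 of 12

April


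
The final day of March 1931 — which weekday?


March 1931 has 31 days
Anchor: Jan 1, 1931. With p = 1931 - 1 = 1930: (p + p//4 - p//100 + p//400) mod 7 = (1930 + 482 - 19 + 4) mod 7 = 2397 mod 7 = 3 -> Thursday (Mon=0 ... Sun=6)
Days before March (Jan-Feb): 59; March 1 index = (3 + 59) mod 7 = 6 -> Sunday
Last day offset: 31 - 1 = 30 days
Weekday index = (6 + 30) mod 7 = 1

Tuesday, March 31


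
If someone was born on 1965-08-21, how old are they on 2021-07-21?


Birth: 1965-08-21
Reference: 2021-07-21
Year difference: 2021 - 1965 = 56
Birthday not yet reached in 2021, subtract 1

55 years old


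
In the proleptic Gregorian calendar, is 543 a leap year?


Gregorian leap year rule: divisible by 4, but not by 100, unless also by 400.
543 is not divisible by 4 -> not a leap year

No


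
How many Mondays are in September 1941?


September 1941 has 30 days
Anchor: Jan 1, 1941. With p = 1941 - 1 = 1940: (p + p//4 - p//100 + p//400) mod 7 = (1940 + 485 - 19 + 4) mod 7 = 2410 mod 7 = 2 -> Wednesday (Mon=0 ... Sun=6)
Days before September (Jan-Aug): 243; September 1 index = (2 + 243) mod 7 = 0 -> Monday
First Monday is September 1
Mondays: 1, 8, 15, 22, 29

5 Mondays


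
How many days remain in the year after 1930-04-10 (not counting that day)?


Day of year: 100 of 365
Remaining = 365 - 100

265 days


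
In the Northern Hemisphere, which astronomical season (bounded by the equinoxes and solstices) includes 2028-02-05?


Date: February 5
Astronomical Winter (approx.; exact equinox/solstice day varies by year): December 21 to March 19
February 5 falls within the Winter window

Winter


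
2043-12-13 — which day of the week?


Date: December 13, 2043
Anchor: Jan 1, 2043. With p = 2043 - 1 = 2042: (p + p//4 - p//100 + p//400) mod 7 = (2042 + 510 - 20 + 5) mod 7 = 2537 mod 7 = 3 -> Thursday (Mon=0 ... Sun=6)
Days before December (Jan-Nov): 334; offset = 334 + 13 - 1 = 346
Weekday index = (3 + 346) mod 7 = 6

Day of the week: Sunday


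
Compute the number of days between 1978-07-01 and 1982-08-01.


From 1978-07-01 to 1982-08-01
1978-07-01: days before July = 31 + 28 + 31 + 30 + 31 + 30 = 181 (1978 is not a leap year); day of year = 181 + 1 = 182
1982-08-01: days before August = 31 + 28 + 31 + 30 + 31 + 30 + 31 = 212 (1982 is not a leap year); day of year = 212 + 1 = 213
Rest of 1978: 365 - 182 = 183
Full years 1979 (365), 1980 (366), 1981 (365): 1096
Total = 183 + 1096 + 213 = 1492

1492 days


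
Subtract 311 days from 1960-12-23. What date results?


Start: 1960-12-23, subtract 311 days
Back 23 days from December 23 reaches November 30, 1960 -> 288 left
November 1960 has 30 days -> back to October 31, 1960 -> 258 left
October 1960 has 31 days -> back to September 30, 1960 -> 227 left
September 1960 has 30 days -> back to August 31, 1960 -> 197 left
August 1960 has 31 days -> back to July 31, 1960 -> 166 left
July 1960 has 31 days -> back to June 30, 1960 -> 135 left
June 1960 has 30 days -> back to May 31, 1960 -> 105 left
May 1960 has 31 days -> back to April 30, 1960 -> 74 left
April 1960 has 30 days -> back to March 31, 1960 -> 44 left
March 1960 has 31 days -> back to February 29, 1960 -> 13 left
February 1960: 29 - 13 = 16 -> lands on February 16

Result: 1960-02-16


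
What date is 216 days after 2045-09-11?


Start: 2045-09-11, add 216 days
September 2045 has 30 days: 30 - 11 = 19 days to September 30 -> 197 left
October 2045 has 31 days -> 166 left
November 2045 has 30 days -> 136 left
December 2045 has 31 days -> 105 left
January 2046 has 31 days -> 74 left
February 2046 has 28 days -> 46 left
March 2046 has 31 days -> 15 left
April 2046: 15 <= 30 -> lands on April 15

Result: 2046-04-15


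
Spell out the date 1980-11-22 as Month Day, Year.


ISO 1980-11-22 parses as year=1980, month=11, day=22
Month 11 -> November

November 22, 1980


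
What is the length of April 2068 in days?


April 2068

30 days


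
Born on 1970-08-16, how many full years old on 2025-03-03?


Birth: 1970-08-16
Reference: 2025-03-03
Year difference: 2025 - 1970 = 55
Birthday not yet reached in 2025, subtract 1

54 years old


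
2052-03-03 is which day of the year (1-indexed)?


Date: March 3, 2052
Days in months 1 through 2: 60
Plus 3 days in March

Day of year: 63


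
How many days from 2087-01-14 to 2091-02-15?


From 2087-01-14 to 2091-02-15
2087-01-14: day of year = 14
2091-02-15: days before February = 31; day of year = 31 + 15 = 46
Rest of 2087: 365 - 14 = 351
Full years 2088 (366), 2089 (365), 2090 (365): 1096
Total = 351 + 1096 + 46 = 1493

1493 days


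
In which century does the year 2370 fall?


Century = (year - 1) // 100 + 1
= (2370 - 1) // 100 + 1
= 2369 // 100 + 1
= 23 + 1

24th century


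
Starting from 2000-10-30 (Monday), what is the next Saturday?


Current: Monday
Target: Saturday
Days ahead: 5

Next Saturday: 2000-11-04


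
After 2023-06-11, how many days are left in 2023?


Day of year: 162 of 365
Remaining = 365 - 162

203 days


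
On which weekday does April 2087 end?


April 2087 has 30 days
Anchor: Jan 1, 2087. With p = 2087 - 1 = 2086: (p + p//4 - p//100 + p//400) mod 7 = (2086 + 521 - 20 + 5) mod 7 = 2592 mod 7 = 2 -> Wednesday (Mon=0 ... Sun=6)
Days before April (Jan-Mar): 90; April 1 index = (2 + 90) mod 7 = 1 -> Tuesday
Last day offset: 30 - 1 = 29 days
Weekday index = (1 + 29) mod 7 = 2

Wednesday, April 30


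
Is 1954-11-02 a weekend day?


Anchor: Jan 1, 1954. With p = 1954 - 1 = 1953: (p + p//4 - p//100 + p//400) mod 7 = (1953 + 488 - 19 + 4) mod 7 = 2426 mod 7 = 4 -> Friday (Mon=0 ... Sun=6)
Day of year: 306; offset = 305
Weekday index = (4 + 305) mod 7 = 1 -> Tuesday
Weekend days: Saturday, Sunday

No


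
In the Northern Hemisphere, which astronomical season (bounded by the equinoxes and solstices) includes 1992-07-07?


Date: July 7
Astronomical Summer (approx.; exact equinox/solstice day varies by year): June 21 to September 21
July 7 falls within the Summer window

Summer


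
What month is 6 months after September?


September is month 9
9 + 6 = 15; wrap: 15 - 12 = 3

March


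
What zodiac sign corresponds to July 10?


Date: July 10
Conventional tropical zodiac dates: Cancer from June 21 onward; Leo starts July 23
July 10 falls within the Cancer range

Cancer


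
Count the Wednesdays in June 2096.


June 2096 has 30 days
Anchor: Jan 1, 2096. With p = 2096 - 1 = 2095: (p + p//4 - p//100 + p//400) mod 7 = (2095 + 523 - 20 + 5) mod 7 = 2603 mod 7 = 6 -> Sunday (Mon=0 ... Sun=6)
Days before June (Jan-May): 152; June 1 index = (6 + 152) mod 7 = 4 -> Friday
First Wednesday is June 6
Wednesdays: 6, 13, 20, 27

4 Wednesdays


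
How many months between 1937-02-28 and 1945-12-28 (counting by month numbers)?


From February 1937 to December 1945
8 years * 12 = 96 months, plus 10 months = 106

106 months


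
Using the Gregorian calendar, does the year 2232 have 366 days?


Gregorian leap year rule: divisible by 4, but not by 100, unless also by 400.
2232 is divisible by 4 but not 100 -> leap year

Yes


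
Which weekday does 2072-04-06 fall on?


Date: April 6, 2072
Anchor: Jan 1, 2072. With p = 2072 - 1 = 2071: (p + p//4 - p//100 + p//400) mod 7 = (2071 + 517 - 20 + 5) mod 7 = 2573 mod 7 = 4 -> Friday (Mon=0 ... Sun=6)
Days before April (Jan-Mar): 91; offset = 91 + 6 - 1 = 96
Weekday index = (4 + 96) mod 7 = 2

Day of the week: Wednesday


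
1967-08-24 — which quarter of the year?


Month: August (month 8)
Q1: Jan-Mar, Q2: Apr-Jun, Q3: Jul-Sep, Q4: Oct-Dec

Q3


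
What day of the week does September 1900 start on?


Target: September 1, 1900
Anchor: Jan 1, 1900. With p = 1900 - 1 = 1899: (p + p//4 - p//100 + p//400) mod 7 = (1899 + 474 - 18 + 4) mod 7 = 2359 mod 7 = 0 -> Monday (Mon=0 ... Sun=6)
Days before September (Jan-Aug): 243 days
Weekday index = (0 + 243) mod 7 = 5

Saturday


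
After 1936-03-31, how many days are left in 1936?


Day of year: 91 of 366
Remaining = 366 - 91

275 days


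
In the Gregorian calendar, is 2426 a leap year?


Gregorian leap year rule: divisible by 4, but not by 100, unless also by 400.
2426 is not divisible by 4 -> not a leap year

No


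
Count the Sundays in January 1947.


January 1947 has 31 days
Anchor: Jan 1, 1947. With p = 1947 - 1 = 1946: (p + p//4 - p//100 + p//400) mod 7 = (1946 + 486 - 19 + 4) mod 7 = 2417 mod 7 = 2 -> Wednesday (Mon=0 ... Sun=6)
January 1 is the anchor itself -> Wednesday
First Sunday is January 5
Sundays: 5, 12, 19, 26

4 Sundays


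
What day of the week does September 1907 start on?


Target: September 1, 1907
Anchor: Jan 1, 1907. With p = 1907 - 1 = 1906: (p + p//4 - p//100 + p//400) mod 7 = (1906 + 476 - 19 + 4) mod 7 = 2367 mod 7 = 1 -> Tuesday (Mon=0 ... Sun=6)
Days before September (Jan-Aug): 243 days
Weekday index = (1 + 243) mod 7 = 6

Sunday


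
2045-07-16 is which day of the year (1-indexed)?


Date: July 16, 2045
Days in months 1 through 6: 181
Plus 16 days in July

Day of year: 197


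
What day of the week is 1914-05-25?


Date: May 25, 1914
Anchor: Jan 1, 1914. With p = 1914 - 1 = 1913: (p + p//4 - p//100 + p//400) mod 7 = (1913 + 478 - 19 + 4) mod 7 = 2376 mod 7 = 3 -> Thursday (Mon=0 ... Sun=6)
Days before May (Jan-Apr): 120; offset = 120 + 25 - 1 = 144
Weekday index = (3 + 144) mod 7 = 0

Day of the week: Monday


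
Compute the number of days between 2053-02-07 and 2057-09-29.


From 2053-02-07 to 2057-09-29
2053-02-07: days before February = 31; day of year = 31 + 7 = 38
2057-09-29: days before September = 31 + 28 + 31 + 30 + 31 + 30 + 31 + 31 = 243 (2057 is not a leap year); day of year = 243 + 29 = 272
Rest of 2053: 365 - 38 = 327
Full years 2054 (365), 2055 (365), 2056 (366): 1096
Total = 327 + 1096 + 272 = 1695

1695 days


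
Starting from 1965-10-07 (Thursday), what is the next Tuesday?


Current: Thursday
Target: Tuesday
Days ahead: 5

Next Tuesday: 1965-10-12


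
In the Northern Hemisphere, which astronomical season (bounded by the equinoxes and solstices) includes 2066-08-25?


Date: August 25
Astronomical Summer (approx.; exact equinox/solstice day varies by year): June 21 to September 21
August 25 falls within the Summer window

Summer


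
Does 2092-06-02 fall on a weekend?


Anchor: Jan 1, 2092. With p = 2092 - 1 = 2091: (p + p//4 - p//100 + p//400) mod 7 = (2091 + 522 - 20 + 5) mod 7 = 2598 mod 7 = 1 -> Tuesday (Mon=0 ... Sun=6)
Day of year: 154; offset = 153
Weekday index = (1 + 153) mod 7 = 0 -> Monday
Weekend days: Saturday, Sunday

No


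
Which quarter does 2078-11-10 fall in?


Month: November (month 11)
Q1: Jan-Mar, Q2: Apr-Jun, Q3: Jul-Sep, Q4: Oct-Dec

Q4


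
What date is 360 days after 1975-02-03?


Start: 1975-02-03, add 360 days
February 1975 has 28 days: 28 - 3 = 25 days to February 28 -> 335 left
March 1975 has 31 days -> 304 left
April 1975 has 30 days -> 274 left
May 1975 has 31 days -> 243 left
June 1975 has 30 days -> 213 left
July 1975 has 31 days -> 182 left
August 1975 has 31 days -> 151 left
September 1975 has 30 days -> 121 left
October 1975 has 31 days -> 90 left
November 1975 has 30 days -> 60 left
December 1975 has 31 days -> 29 left
January 1976: 29 <= 31 -> lands on January 29

Result: 1976-01-29


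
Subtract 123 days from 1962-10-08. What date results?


Start: 1962-10-08, subtract 123 days
Back 8 days from October 8 reaches September 30, 1962 -> 115 left
September 1962 has 30 days -> back to August 31, 1962 -> 85 left
August 1962 has 31 days -> back to July 31, 1962 -> 54 left
July 1962 has 31 days -> back to June 30, 1962 -> 23 left
June 1962: 30 - 23 = 7 -> lands on June 7

Result: 1962-06-07


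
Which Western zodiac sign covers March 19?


Date: March 19
Conventional tropical zodiac dates: Pisces from February 19 onward; Aries starts March 21
March 19 falls within the Pisces range

Pisces


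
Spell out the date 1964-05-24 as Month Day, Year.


ISO 1964-05-24 parses as year=1964, month=05, day=24
Month 5 -> May

May 24, 1964


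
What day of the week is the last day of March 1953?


March 1953 has 31 days
Anchor: Jan 1, 1953. With p = 1953 - 1 = 1952: (p + p//4 - p//100 + p//400) mod 7 = (1952 + 488 - 19 + 4) mod 7 = 2425 mod 7 = 3 -> Thursday (Mon=0 ... Sun=6)
Days before March (Jan-Feb): 59; March 1 index = (3 + 59) mod 7 = 6 -> Sunday
Last day offset: 31 - 1 = 30 days
Weekday index = (6 + 30) mod 7 = 1

Tuesday, March 31


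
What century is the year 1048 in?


Century = (year - 1) // 100 + 1
= (1048 - 1) // 100 + 1
= 1047 // 100 + 1
= 10 + 1

11th century


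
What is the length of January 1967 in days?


January 1967

31 days


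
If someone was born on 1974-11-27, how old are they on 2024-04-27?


Birth: 1974-11-27
Reference: 2024-04-27
Year difference: 2024 - 1974 = 50
Birthday not yet reached in 2024, subtract 1

49 years old


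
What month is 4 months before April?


April is month 4
4 - 4 = 0; wrap: 0 + 12 = 12

December


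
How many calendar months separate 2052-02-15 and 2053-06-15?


From February 2052 to June 2053
1 year * 12 = 12 months, plus 4 months = 16

16 months


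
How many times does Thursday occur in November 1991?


November 1991 has 30 days
Anchor: Jan 1, 1991. With p = 1991 - 1 = 1990: (p + p//4 - p//100 + p//400) mod 7 = (1990 + 497 - 19 + 4) mod 7 = 2472 mod 7 = 1 -> Tuesday (Mon=0 ... Sun=6)
Days before November (Jan-Oct): 304; November 1 index = (1 + 304) mod 7 = 4 -> Friday
First Thursday is November 7
Thursdays: 7, 14, 21, 28

4 Thursdays


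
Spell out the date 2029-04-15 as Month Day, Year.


ISO 2029-04-15 parses as year=2029, month=04, day=15
Month 4 -> April

April 15, 2029


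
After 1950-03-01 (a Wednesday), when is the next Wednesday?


Current: Wednesday
Target: Wednesday
Days ahead: 7

Next Wednesday: 1950-03-08


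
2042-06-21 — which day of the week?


Date: June 21, 2042
Anchor: Jan 1, 2042. With p = 2042 - 1 = 2041: (p + p//4 - p//100 + p//400) mod 7 = (2041 + 510 - 20 + 5) mod 7 = 2536 mod 7 = 2 -> Wednesday (Mon=0 ... Sun=6)
Days before June (Jan-May): 151; offset = 151 + 21 - 1 = 171
Weekday index = (2 + 171) mod 7 = 5

Day of the week: Saturday


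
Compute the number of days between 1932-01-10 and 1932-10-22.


From 1932-01-10 to 1932-10-22
1932-01-10: day of year = 10
1932-10-22: days before October = 31 + 29 + 31 + 30 + 31 + 30 + 31 + 31 + 30 = 274 (1932 is a leap year); day of year = 274 + 22 = 296
Same year: 296 - 10 = 286

286 days


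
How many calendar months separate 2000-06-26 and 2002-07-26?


From June 2000 to July 2002
2 years * 12 = 24 months, plus 1 month = 25

25 months


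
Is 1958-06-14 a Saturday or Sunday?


Anchor: Jan 1, 1958. With p = 1958 - 1 = 1957: (p + p//4 - p//100 + p//400) mod 7 = (1957 + 489 - 19 + 4) mod 7 = 2431 mod 7 = 2 -> Wednesday (Mon=0 ... Sun=6)
Day of year: 165; offset = 164
Weekday index = (2 + 164) mod 7 = 5 -> Saturday
Weekend days: Saturday, Sunday

Yes


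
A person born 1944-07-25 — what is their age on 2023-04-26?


Birth: 1944-07-25
Reference: 2023-04-26
Year difference: 2023 - 1944 = 79
Birthday not yet reached in 2023, subtract 1

78 years old


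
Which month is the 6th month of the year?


Month 6 of 12

June


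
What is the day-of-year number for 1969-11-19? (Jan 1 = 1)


Date: November 19, 1969
Days in months 1 through 10: 304
Plus 19 days in November

Day of year: 323


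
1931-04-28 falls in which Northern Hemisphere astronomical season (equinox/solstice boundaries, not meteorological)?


Date: April 28
Astronomical Spring (approx.; exact equinox/solstice day varies by year): March 20 to June 20
April 28 falls within the Spring window

Spring


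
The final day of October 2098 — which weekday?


October 2098 has 31 days
Anchor: Jan 1, 2098. With p = 2098 - 1 = 2097: (p + p//4 - p//100 + p//400) mod 7 = (2097 + 524 - 20 + 5) mod 7 = 2606 mod 7 = 2 -> Wednesday (Mon=0 ... Sun=6)
Days before October (Jan-Sep): 273; October 1 index = (2 + 273) mod 7 = 2 -> Wednesday
Last day offset: 31 - 1 = 30 days
Weekday index = (2 + 30) mod 7 = 4

Friday, October 31


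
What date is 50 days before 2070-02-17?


Start: 2070-02-17, subtract 50 days
Back 17 days from February 17 reaches January 31, 2070 -> 33 left
January 2070 has 31 days -> back to December 31, 2069 -> 2 left
December 2069: 31 - 2 = 29 -> lands on December 29

Result: 2069-12-29


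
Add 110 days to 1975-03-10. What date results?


Start: 1975-03-10, add 110 days
March 1975 has 31 days: 31 - 10 = 21 days to March 31 -> 89 left
April 1975 has 30 days -> 59 left
May 1975 has 31 days -> 28 left
June 1975: 28 <= 30 -> lands on June 28

Result: 1975-06-28


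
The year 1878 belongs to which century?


Century = (year - 1) // 100 + 1
= (1878 - 1) // 100 + 1
= 1877 // 100 + 1
= 18 + 1

19th century


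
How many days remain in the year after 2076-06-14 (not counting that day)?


Day of year: 166 of 366
Remaining = 366 - 166

200 days


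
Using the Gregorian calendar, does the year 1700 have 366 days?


Gregorian leap year rule: divisible by 4, but not by 100, unless also by 400.
1700 is divisible by 100 but not 400 -> not a leap year

No


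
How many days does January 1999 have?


January 1999

31 days


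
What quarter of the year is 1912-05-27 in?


Month: May (month 5)
Q1: Jan-Mar, Q2: Apr-Jun, Q3: Jul-Sep, Q4: Oct-Dec

Q2


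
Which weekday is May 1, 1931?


Target: May 1, 1931
Anchor: Jan 1, 1931. With p = 1931 - 1 = 1930: (p + p//4 - p//100 + p//400) mod 7 = (1930 + 482 - 19 + 4) mod 7 = 2397 mod 7 = 3 -> Thursday (Mon=0 ... Sun=6)
Days before May (Jan-Apr): 120 days
Weekday index = (3 + 120) mod 7 = 4

Friday


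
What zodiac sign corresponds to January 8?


Date: January 8
Conventional tropical zodiac dates: Capricorn from December 22 onward; Aquarius starts January 20
January 8 falls within the Capricorn range

Capricorn


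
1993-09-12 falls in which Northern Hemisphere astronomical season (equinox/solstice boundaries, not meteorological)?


Date: September 12
Astronomical Summer (approx.; exact equinox/solstice day varies by year): June 21 to September 21
September 12 falls within the Summer window

Summer


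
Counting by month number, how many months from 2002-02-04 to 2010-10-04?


From February 2002 to October 2010
8 years * 12 = 96 months, plus 8 months = 104

104 months


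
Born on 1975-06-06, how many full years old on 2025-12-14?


Birth: 1975-06-06
Reference: 2025-12-14
Year difference: 2025 - 1975 = 50

50 years old


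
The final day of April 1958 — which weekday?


April 1958 has 30 days
Anchor: Jan 1, 1958. With p = 1958 - 1 = 1957: (p + p//4 - p//100 + p//400) mod 7 = (1957 + 489 - 19 + 4) mod 7 = 2431 mod 7 = 2 -> Wednesday (Mon=0 ... Sun=6)
Days before April (Jan-Mar): 90; April 1 index = (2 + 90) mod 7 = 1 -> Tuesday
Last day offset: 30 - 1 = 29 days
Weekday index = (1 + 29) mod 7 = 2

Wednesday, April 30


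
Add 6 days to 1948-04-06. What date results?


Start: 1948-04-06, add 6 days
April 1948 has 30 days; 6 + 6 = 12 stays within April

Result: 1948-04-12


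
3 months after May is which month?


May is month 5
5 + 3 = 8

August


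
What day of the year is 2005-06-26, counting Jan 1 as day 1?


Date: June 26, 2005
Days in months 1 through 5: 151
Plus 26 days in June

Day of year: 177


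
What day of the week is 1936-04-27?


Date: April 27, 1936
Anchor: Jan 1, 1936. With p = 1936 - 1 = 1935: (p + p//4 - p//100 + p//400) mod 7 = (1935 + 483 - 19 + 4) mod 7 = 2403 mod 7 = 2 -> Wednesday (Mon=0 ... Sun=6)
Days before April (Jan-Mar): 91; offset = 91 + 27 - 1 = 117
Weekday index = (2 + 117) mod 7 = 0

Day of the week: Monday


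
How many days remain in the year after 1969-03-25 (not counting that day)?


Day of year: 84 of 365
Remaining = 365 - 84

281 days


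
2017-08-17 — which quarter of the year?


Month: August (month 8)
Q1: Jan-Mar, Q2: Apr-Jun, Q3: Jul-Sep, Q4: Oct-Dec

Q3


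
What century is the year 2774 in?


Century = (year - 1) // 100 + 1
= (2774 - 1) // 100 + 1
= 2773 // 100 + 1
= 27 + 1

28th century


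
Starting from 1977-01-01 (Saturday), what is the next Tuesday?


Current: Saturday
Target: Tuesday
Days ahead: 3

Next Tuesday: 1977-01-04


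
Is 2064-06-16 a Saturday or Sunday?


Anchor: Jan 1, 2064. With p = 2064 - 1 = 2063: (p + p//4 - p//100 + p//400) mod 7 = (2063 + 515 - 20 + 5) mod 7 = 2563 mod 7 = 1 -> Tuesday (Mon=0 ... Sun=6)
Day of year: 168; offset = 167
Weekday index = (1 + 167) mod 7 = 0 -> Monday
Weekend days: Saturday, Sunday

No


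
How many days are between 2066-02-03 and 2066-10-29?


From 2066-02-03 to 2066-10-29
2066-02-03: days before February = 31; day of year = 31 + 3 = 34
2066-10-29: days before October = 31 + 28 + 31 + 30 + 31 + 30 + 31 + 31 + 30 = 273 (2066 is not a leap year); day of year = 273 + 29 = 302
Same year: 302 - 34 = 268

268 days


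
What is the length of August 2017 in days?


August 2017

31 days


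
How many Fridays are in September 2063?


September 2063 has 30 days
Anchor: Jan 1, 2063. With p = 2063 - 1 = 2062: (p + p//4 - p//100 + p//400) mod 7 = (2062 + 515 - 20 + 5) mod 7 = 2562 mod 7 = 0 -> Monday (Mon=0 ... Sun=6)
Days before September (Jan-Aug): 243; September 1 index = (0 + 243) mod 7 = 5 -> Saturday
First Friday is September 7
Fridays: 7, 14, 21, 28

4 Fridays


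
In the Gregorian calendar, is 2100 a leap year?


Gregorian leap year rule: divisible by 4, but not by 100, unless also by 400.
2100 is divisible by 100 but not 400 -> not a leap year

No


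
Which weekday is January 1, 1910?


Target: January 1, 1910
Anchor: Jan 1, 1910. With p = 1910 - 1 = 1909: (p + p//4 - p//100 + p//400) mod 7 = (1909 + 477 - 19 + 4) mod 7 = 2371 mod 7 = 5 -> Saturday (Mon=0 ... Sun=6)
Offset from anchor: 0 days
Weekday index = (5 + 0) mod 7 = 5

Saturday


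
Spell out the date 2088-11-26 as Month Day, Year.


ISO 2088-11-26 parses as year=2088, month=11, day=26
Month 11 -> November

November 26, 2088


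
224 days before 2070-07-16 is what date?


Start: 2070-07-16, subtract 224 days
Back 16 days from July 16 reaches June 30, 2070 -> 208 left
June 2070 has 30 days -> back to May 31, 2070 -> 178 left
May 2070 has 31 days -> back to April 30, 2070 -> 147 left
April 2070 has 30 days -> back to March 31, 2070 -> 117 left
March 2070 has 31 days -> back to February 28, 2070 -> 86 left
February 2070 has 28 days -> back to January 31, 2070 -> 58 left
January 2070 has 31 days -> back to December 31, 2069 -> 27 left
December 2069: 31 - 27 = 4 -> lands on December 4

Result: 2069-12-04


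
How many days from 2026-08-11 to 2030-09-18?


From 2026-08-11 to 2030-09-18
2026-08-11: days before August = 31 + 28 + 31 + 30 + 31 + 30 + 31 = 212 (2026 is not a leap year); day of year = 212 + 11 = 223
2030-09-18: days before September = 31 + 28 + 31 + 30 + 31 + 30 + 31 + 31 = 243 (2030 is not a leap year); day of year = 243 + 18 = 261
Rest of 2026: 365 - 223 = 142
Full years 2027 (365), 2028 (366), 2029 (365): 1096
Total = 142 + 1096 + 261 = 1499

1499 days


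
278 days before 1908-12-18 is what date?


Start: 1908-12-18, subtract 278 days
Back 18 days from December 18 reaches November 30, 1908 -> 260 left
November 1908 has 30 days -> back to October 31, 1908 -> 230 left
October 1908 has 31 days -> back to September 30, 1908 -> 199 left
September 1908 has 30 days -> back to August 31, 1908 -> 169 left
August 1908 has 31 days -> back to July 31, 1908 -> 138 left
July 1908 has 31 days -> back to June 30, 1908 -> 107 left
June 1908 has 30 days -> back to May 31, 1908 -> 77 left
May 1908 has 31 days -> back to April 30, 1908 -> 46 left
April 1908 has 30 days -> back to March 31, 1908 -> 16 left
March 1908: 31 - 16 = 15 -> lands on March 15

Result: 1908-03-15


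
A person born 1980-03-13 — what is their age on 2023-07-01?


Birth: 1980-03-13
Reference: 2023-07-01
Year difference: 2023 - 1980 = 43

43 years old


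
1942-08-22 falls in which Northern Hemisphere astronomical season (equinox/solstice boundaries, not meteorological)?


Date: August 22
Astronomical Summer (approx.; exact equinox/solstice day varies by year): June 21 to September 21
August 22 falls within the Summer window

Summer


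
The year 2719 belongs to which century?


Century = (year - 1) // 100 + 1
= (2719 - 1) // 100 + 1
= 2718 // 100 + 1
= 27 + 1

28th century


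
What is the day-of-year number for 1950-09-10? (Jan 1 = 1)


Date: September 10, 1950
Days in months 1 through 8: 243
Plus 10 days in September

Day of year: 253


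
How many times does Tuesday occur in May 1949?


May 1949 has 31 days
Anchor: Jan 1, 1949. With p = 1949 - 1 = 1948: (p + p//4 - p//100 + p//400) mod 7 = (1948 + 487 - 19 + 4) mod 7 = 2420 mod 7 = 5 -> Saturday (Mon=0 ... Sun=6)
Days before May (Jan-Apr): 120; May 1 index = (5 + 120) mod 7 = 6 -> Sunday
First Tuesday is May 3
Tuesdays: 3, 10, 17, 24, 31

5 Tuesdays


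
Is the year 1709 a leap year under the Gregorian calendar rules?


Gregorian leap year rule: divisible by 4, but not by 100, unless also by 400.
1709 is not divisible by 4 -> not a leap year

No


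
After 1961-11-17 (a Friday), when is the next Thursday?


Current: Friday
Target: Thursday
Days ahead: 6

Next Thursday: 1961-11-23


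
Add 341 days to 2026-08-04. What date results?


Start: 2026-08-04, add 341 days
August 2026 has 31 days: 31 - 4 = 27 days to August 31 -> 314 left
September 2026 has 30 days -> 284 left
October 2026 has 31 days -> 253 left
November 2026 has 30 days -> 223 left
December 2026 has 31 days -> 192 left
January 2027 has 31 days -> 161 left
February 2027 has 28 days -> 133 left
March 2027 has 31 days -> 102 left
April 2027 has 30 days -> 72 left
May 2027 has 31 days -> 41 left
June 2027 has 30 days -> 11 left
July 2027: 11 <= 31 -> lands on July 11

Result: 2027-07-11


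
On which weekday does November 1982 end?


November 1982 has 30 days
Anchor: Jan 1, 1982. With p = 1982 - 1 = 1981: (p + p//4 - p//100 + p//400) mod 7 = (1981 + 495 - 19 + 4) mod 7 = 2461 mod 7 = 4 -> Friday (Mon=0 ... Sun=6)
Days before November (Jan-Oct): 304; November 1 index = (4 + 304) mod 7 = 0 -> Monday
Last day offset: 30 - 1 = 29 days
Weekday index = (0 + 29) mod 7 = 1

Tuesday, November 30


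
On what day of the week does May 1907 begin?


Target: May 1, 1907
Anchor: Jan 1, 1907. With p = 1907 - 1 = 1906: (p + p//4 - p//100 + p//400) mod 7 = (1906 + 476 - 19 + 4) mod 7 = 2367 mod 7 = 1 -> Tuesday (Mon=0 ... Sun=6)
Days before May (Jan-Apr): 120 days
Weekday index = (1 + 120) mod 7 = 2

Wednesday


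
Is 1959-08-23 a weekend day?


Anchor: Jan 1, 1959. With p = 1959 - 1 = 1958: (p + p//4 - p//100 + p//400) mod 7 = (1958 + 489 - 19 + 4) mod 7 = 2432 mod 7 = 3 -> Thursday (Mon=0 ... Sun=6)
Day of year: 235; offset = 234
Weekday index = (3 + 234) mod 7 = 6 -> Sunday
Weekend days: Saturday, Sunday

Yes
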